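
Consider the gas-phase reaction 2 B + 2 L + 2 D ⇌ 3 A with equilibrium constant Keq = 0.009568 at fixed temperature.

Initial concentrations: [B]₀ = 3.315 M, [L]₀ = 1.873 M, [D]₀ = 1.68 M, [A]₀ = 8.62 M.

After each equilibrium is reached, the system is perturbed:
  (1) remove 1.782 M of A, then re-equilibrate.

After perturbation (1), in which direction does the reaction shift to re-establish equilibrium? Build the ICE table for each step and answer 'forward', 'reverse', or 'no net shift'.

Q₀ = 5.887 vs Keq = 0.009568 ⇒ Q>K, reverse
Step 1:
                    B           L           D           A
  Initial       3.315       1.873        1.68        8.62
  Change         2.53        2.53        2.53      -3.795
  Equil         5.845       4.403        4.21       4.825
  solve Keq expr → x = -1.265; check Q = 0.009568
Then remove 1.782 M of A.
Step 2:
                    B           L           D           A
  Initial       5.845       4.403        4.21       3.043
  Change      -0.5188     -0.5188     -0.5188      0.7783
  Equil         5.326       3.884       3.691       3.821
  solve Keq expr → x = 0.2594; check Q = 0.009568

Direction: forward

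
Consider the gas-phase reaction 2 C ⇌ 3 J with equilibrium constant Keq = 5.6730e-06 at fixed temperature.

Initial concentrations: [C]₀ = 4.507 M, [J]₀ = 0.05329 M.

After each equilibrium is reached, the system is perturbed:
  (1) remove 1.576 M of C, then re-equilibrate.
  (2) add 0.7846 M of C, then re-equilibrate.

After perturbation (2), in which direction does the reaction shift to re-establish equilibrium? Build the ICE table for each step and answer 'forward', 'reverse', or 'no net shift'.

Direction: forward

Q₀ = 7.4501e-06 vs Keq = 5.6730e-06 ⇒ Q>K, reverse
Step 1:
                    C           J
  I             4.507     0.05329
  C           0.00307   -0.004605
  E              4.51     0.04868
  solve Keq expr → x = -0.001535; check Q = 5.6730e-06
Then remove 1.576 M of C.
Step 2:
                    C           J
  I             2.934     0.04868
  C          0.008044    -0.01207
  E             2.942     0.03662
  solve Keq expr → x = -0.004022; check Q = 5.6730e-06
Then add 0.7846 M of C.
Step 3:
                    C           J
  I             3.727     0.03662
  C         -0.004146    0.006219
  E             3.723     0.04284
  solve Keq expr → x = 0.002073; check Q = 5.6730e-06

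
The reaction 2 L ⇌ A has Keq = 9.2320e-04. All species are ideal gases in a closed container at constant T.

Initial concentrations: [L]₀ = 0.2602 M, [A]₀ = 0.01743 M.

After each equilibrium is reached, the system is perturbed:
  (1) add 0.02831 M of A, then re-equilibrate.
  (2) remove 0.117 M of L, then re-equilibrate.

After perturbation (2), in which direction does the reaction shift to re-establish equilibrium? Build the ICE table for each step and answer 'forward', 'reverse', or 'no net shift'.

Direction: reverse

Q₀ = 0.2574 vs Keq = 9.2320e-04 ⇒ Q>K, reverse
Step 1:
                   L          A
  init        0.2602    0.01743
  Δ           0.0347   -0.01735
  eq          0.2949 8.0287e-05
  solve Keq expr → x = -0.01735; check Q = 9.2320e-04
Then add 0.02831 M of A.
Step 2:
                   L          A
  init        0.2949    0.02839
  Δ          0.05655   -0.02828
  eq          0.3515 1.1403e-04
  solve Keq expr → x = -0.02828; check Q = 9.2320e-04
Then remove 0.117 M of L.
Step 3:
                   L          A
  init        0.2345 1.1403e-04
  Δ       1.2646e-04 -6.3231e-05
  eq          0.2346 5.0801e-05
  solve Keq expr → x = -6.3231e-05; check Q = 9.2320e-04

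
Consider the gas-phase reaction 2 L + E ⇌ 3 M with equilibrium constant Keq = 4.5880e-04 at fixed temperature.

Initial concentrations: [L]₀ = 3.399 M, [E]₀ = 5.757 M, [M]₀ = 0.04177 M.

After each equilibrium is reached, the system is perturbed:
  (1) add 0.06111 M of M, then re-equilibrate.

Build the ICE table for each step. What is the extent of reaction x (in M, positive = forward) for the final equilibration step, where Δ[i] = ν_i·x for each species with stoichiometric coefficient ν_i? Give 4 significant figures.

x = -0.01945 M

Q₀ = 1.0957e-06 vs Keq = 4.5880e-04 ⇒ Q<K, forward
Step 1:
                    L           E           M
  I             3.399       5.757     0.04177
  C           -0.1724    -0.08618      0.2586
  E             3.227       5.671      0.3003
  solve Keq expr → x = 0.08618; check Q = 4.5880e-04
Then add 0.06111 M of M.
Step 2:
                    L           E           M
  I             3.227       5.671      0.3614
  C            0.0389     0.01945    -0.05836
  E             3.266        5.69      0.3031
  solve Keq expr → x = -0.01945; check Q = 4.5880e-04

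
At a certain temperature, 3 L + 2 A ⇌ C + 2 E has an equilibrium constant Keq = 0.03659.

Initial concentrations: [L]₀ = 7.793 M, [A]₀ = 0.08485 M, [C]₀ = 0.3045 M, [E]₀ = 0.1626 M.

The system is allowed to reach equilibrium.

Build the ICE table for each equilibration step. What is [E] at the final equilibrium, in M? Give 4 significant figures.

[E]_eq = 0.2169 M

Q₀ = 0.002363 vs Keq = 0.03659 ⇒ Q<K, forward
Step 1:
                   L          A          C          E
  Initial      7.793    0.08485     0.3045     0.1626
  Change    -0.08152   -0.05435    0.02717    0.05435
  Equil        7.711     0.0305     0.3317     0.2169
  solve Keq expr → x = 0.02717; check Q = 0.03659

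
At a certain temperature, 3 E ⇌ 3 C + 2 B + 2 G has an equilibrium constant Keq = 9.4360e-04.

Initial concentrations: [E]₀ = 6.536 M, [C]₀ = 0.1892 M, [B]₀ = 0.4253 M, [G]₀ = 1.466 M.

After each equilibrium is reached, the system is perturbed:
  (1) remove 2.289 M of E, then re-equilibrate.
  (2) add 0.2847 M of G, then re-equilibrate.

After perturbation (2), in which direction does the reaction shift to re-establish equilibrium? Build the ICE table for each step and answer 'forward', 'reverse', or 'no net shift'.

Direction: reverse

Q₀ = 9.4294e-06 vs Keq = 9.4360e-04 ⇒ Q<K, forward
Step 1:
                  E         C         B         G
  Initial     6.536    0.1892    0.4253     1.466
  Change    -0.3647    0.3647    0.2431    0.2431
  Equil       6.171    0.5539    0.6684     1.709
  solve Keq expr → x = 0.1216; check Q = 9.4360e-04
Then remove 2.289 M of E.
Step 2:
                  E         C         B         G
  Initial     3.882    0.5539    0.6684     1.709
  Change     0.1397   -0.1397  -0.09315  -0.09315
  Equil       4.022    0.4142    0.5753     1.616
  solve Keq expr → x = -0.04658; check Q = 9.4360e-04
Then add 0.2847 M of G.
Step 3:
                  E         C         B         G
  Initial     4.022    0.4142    0.5753     1.901
  Change    0.02869  -0.02869  -0.01913  -0.01913
  Equil       4.051    0.3855    0.5561     1.882
  solve Keq expr → x = -0.009563; check Q = 9.4360e-04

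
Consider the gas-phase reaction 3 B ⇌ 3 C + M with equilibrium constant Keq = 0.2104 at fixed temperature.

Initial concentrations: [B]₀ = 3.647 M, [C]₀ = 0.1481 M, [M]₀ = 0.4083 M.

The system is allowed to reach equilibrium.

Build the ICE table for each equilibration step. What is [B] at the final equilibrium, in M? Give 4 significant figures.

Q₀ = 2.7342e-05 vs Keq = 0.2104 ⇒ Q<K, forward
Step 1:
                    B           C           M
  Initial       3.647      0.1481      0.4083
  Change       -1.317       1.317      0.4389
  Equil          2.33       1.465      0.8472
  solve Keq expr → x = 0.4389; check Q = 0.2104

[B]_eq = 2.33 M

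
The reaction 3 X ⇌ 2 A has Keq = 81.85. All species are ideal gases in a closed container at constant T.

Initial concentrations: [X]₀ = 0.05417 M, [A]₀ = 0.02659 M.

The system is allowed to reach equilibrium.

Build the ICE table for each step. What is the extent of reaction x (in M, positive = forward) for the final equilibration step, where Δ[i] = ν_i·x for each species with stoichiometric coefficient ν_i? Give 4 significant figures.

Q₀ = 4.448 vs Keq = 81.85 ⇒ Q<K, forward
Step 1:
                   X          A
  Initial    0.05417    0.02659
  Change    -0.02561    0.01707
  Equil      0.02856    0.04366
  solve Keq expr → x = 0.008537; check Q = 81.85

x = 0.008537 M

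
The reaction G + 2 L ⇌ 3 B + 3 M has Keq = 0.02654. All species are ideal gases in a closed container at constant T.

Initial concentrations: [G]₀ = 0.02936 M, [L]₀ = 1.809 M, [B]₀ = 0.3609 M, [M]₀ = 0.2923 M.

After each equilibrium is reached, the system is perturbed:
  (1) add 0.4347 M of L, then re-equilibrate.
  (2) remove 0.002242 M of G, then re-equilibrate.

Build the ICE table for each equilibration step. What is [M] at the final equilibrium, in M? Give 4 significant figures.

[M]_eq = 0.3254 M

Q₀ = 0.01222 vs Keq = 0.02654 ⇒ Q<K, forward
Step 1:
                   G          L          B          M
  Initial    0.02936      1.809     0.3609     0.2923
  Change   -0.008099    -0.0162     0.0243     0.0243
  Equil      0.02126      1.793     0.3852     0.3166
  solve Keq expr → x = 0.008099; check Q = 0.02654
Then add 0.4347 M of L.
Step 2:
                   G          L          B          M
  Initial    0.02126      2.228     0.3852     0.3166
  Change   -0.004136  -0.008272    0.01241    0.01241
  Equil      0.01713      2.219     0.3976      0.329
  solve Keq expr → x = 0.004136; check Q = 0.02654
Then remove 0.002242 M of G.
Step 3:
                   G          L          B          M
  Initial    0.01488      2.219     0.3976      0.329
  Change    0.001203   0.002406  -0.003608  -0.003608
  Equil      0.01609      2.222      0.394     0.3254
  solve Keq expr → x = -0.001203; check Q = 0.02654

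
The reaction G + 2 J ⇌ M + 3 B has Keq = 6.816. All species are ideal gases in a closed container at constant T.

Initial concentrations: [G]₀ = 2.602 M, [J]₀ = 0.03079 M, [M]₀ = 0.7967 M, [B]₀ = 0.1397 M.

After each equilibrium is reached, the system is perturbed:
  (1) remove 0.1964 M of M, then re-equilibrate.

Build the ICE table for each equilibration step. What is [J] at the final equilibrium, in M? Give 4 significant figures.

Q₀ = 0.8806 vs Keq = 6.816 ⇒ Q<K, forward
Step 1:
                   G          J          M          B
  Initial      2.602    0.03079     0.7967     0.1397
  Change   -0.008275   -0.01655   0.008275    0.02482
  Equil        2.594    0.01424      0.805     0.1645
  solve Keq expr → x = 0.008275; check Q = 6.816
Then remove 0.1964 M of M.
Step 2:
                   G          J          M          B
  Initial      2.594    0.01424     0.6086     0.1645
  Change  -7.8991e-04   -0.00158 7.8991e-04    0.00237
  Equil        2.593    0.01266     0.6094     0.1669
  solve Keq expr → x = 7.8991e-04; check Q = 6.816

[J]_eq = 0.01266 M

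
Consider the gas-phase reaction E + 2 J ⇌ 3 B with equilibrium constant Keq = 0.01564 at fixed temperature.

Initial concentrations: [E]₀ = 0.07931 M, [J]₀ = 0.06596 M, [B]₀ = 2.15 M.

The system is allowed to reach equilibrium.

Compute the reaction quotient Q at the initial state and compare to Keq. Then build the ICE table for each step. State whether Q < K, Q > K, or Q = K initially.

Q₀ = 2.8802e+04; Q > K (proceeds reverse)

Q₀ = 2.8802e+04 vs Keq = 0.01564 ⇒ Q>K, reverse
Step 1:
                    E           J           B
  I           0.07931     0.06596        2.15
  C            0.6273       1.255      -1.882
  E            0.7066       1.321      0.2681
  solve Keq expr → x = -0.6273; check Q = 0.01564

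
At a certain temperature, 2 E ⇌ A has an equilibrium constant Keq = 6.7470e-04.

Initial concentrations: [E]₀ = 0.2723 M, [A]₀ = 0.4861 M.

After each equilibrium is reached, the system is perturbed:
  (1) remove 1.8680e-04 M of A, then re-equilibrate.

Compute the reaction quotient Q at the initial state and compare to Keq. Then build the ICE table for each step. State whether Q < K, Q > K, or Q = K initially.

Q₀ = 6.556; Q > K (proceeds reverse)

Q₀ = 6.556 vs Keq = 6.7470e-04 ⇒ Q>K, reverse
Step 1:
                   E          A
  I           0.2723     0.4861
  C           0.9701    -0.4851
  E            1.242   0.001041
  solve Keq expr → x = -0.4851; check Q = 6.7470e-04
Then remove 1.8680e-04 M of A.
Step 2:
                   E          A
  I            1.242 8.5467e-04
  C       -3.7235e-04 1.8618e-04
  E            1.242   0.001041
  solve Keq expr → x = 1.8618e-04; check Q = 6.7470e-04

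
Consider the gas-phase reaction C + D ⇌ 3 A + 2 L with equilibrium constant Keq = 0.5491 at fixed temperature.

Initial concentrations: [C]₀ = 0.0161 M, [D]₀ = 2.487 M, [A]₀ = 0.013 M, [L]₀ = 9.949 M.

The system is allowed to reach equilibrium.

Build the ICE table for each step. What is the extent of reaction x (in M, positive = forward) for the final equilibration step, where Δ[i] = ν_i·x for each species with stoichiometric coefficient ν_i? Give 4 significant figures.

Q₀ = 0.005431 vs Keq = 0.5491 ⇒ Q<K, forward
Step 1:
                   C          D          A          L
  init        0.0161      2.487      0.013      9.949
  Δ         -0.01013   -0.01013    0.03039    0.02026
  eq         0.00597      2.477    0.04339      9.969
  solve Keq expr → x = 0.01013; check Q = 0.5491

x = 0.01013 M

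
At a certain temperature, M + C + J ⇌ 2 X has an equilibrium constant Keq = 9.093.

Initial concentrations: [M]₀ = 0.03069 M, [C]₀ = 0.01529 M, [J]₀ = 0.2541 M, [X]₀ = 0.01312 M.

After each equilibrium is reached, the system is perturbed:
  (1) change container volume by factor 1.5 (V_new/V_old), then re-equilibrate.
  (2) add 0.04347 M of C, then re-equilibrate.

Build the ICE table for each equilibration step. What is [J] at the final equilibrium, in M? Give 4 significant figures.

[J]_eq = 0.1602 M

Q₀ = 1.444 vs Keq = 9.093 ⇒ Q<K, forward
Step 1:
                    M           C           J           X
  Initial     0.03069     0.01529      0.2541     0.01312
  Change    -0.005363   -0.005363   -0.005363     0.01073
  Equil       0.02533    0.009927      0.2487     0.02385
  solve Keq expr → x = 0.005363; check Q = 9.093
Then change container volume by factor 1.5 (V_new/V_old).
Step 2:
                    M           C           J           X
  Initial     0.01688    0.006618      0.1658      0.0159
  Change   8.5880e-04  8.5880e-04  8.5880e-04   -0.001718
  Equil       0.01774    0.007477      0.1667     0.01418
  solve Keq expr → x = -8.5880e-04; check Q = 9.093
Then add 0.04347 M of C.
Step 3:
                    M           C           J           X
  Initial     0.01774     0.05095      0.1667     0.01418
  Change    -0.006444   -0.006444   -0.006444     0.01289
  Equil        0.0113      0.0445      0.1602     0.02707
  solve Keq expr → x = 0.006444; check Q = 9.093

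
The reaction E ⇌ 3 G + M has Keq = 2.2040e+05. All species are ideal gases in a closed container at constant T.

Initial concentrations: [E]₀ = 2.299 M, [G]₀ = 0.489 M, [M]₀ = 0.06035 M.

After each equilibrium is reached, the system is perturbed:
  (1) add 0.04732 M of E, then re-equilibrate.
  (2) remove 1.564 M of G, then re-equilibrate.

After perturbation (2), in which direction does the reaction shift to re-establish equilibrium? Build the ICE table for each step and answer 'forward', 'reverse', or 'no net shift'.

Q₀ = 0.003069 vs Keq = 2.2040e+05 ⇒ Q<K, forward
Step 1:
                   E          G          M
  Initial      2.299      0.489    0.06035
  Change      -2.295      6.884      2.295
  Equil     0.004283      7.373      2.355
  solve Keq expr → x = 2.295; check Q = 2.2040e+05
Then add 0.04732 M of E.
Step 2:
                   E          G          M
  Initial     0.0516      7.373      2.355
  Change    -0.04698     0.1409    0.04698
  Equil     0.004624      7.514      2.402
  solve Keq expr → x = 0.04698; check Q = 2.2040e+05
Then remove 1.564 M of G.
Step 3:
                   E          G          M
  Initial   0.004624       5.95      2.402
  Change   -0.002318   0.006953   0.002318
  Equil     0.002306      5.957      2.404
  solve Keq expr → x = 0.002318; check Q = 2.2040e+05

Direction: forward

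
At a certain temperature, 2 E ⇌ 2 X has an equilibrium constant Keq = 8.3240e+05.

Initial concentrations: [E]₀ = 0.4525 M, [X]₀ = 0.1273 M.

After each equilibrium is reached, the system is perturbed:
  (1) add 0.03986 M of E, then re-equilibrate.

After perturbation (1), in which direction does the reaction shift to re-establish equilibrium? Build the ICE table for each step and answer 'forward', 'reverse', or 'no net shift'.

Direction: forward

Q₀ = 0.07914 vs Keq = 8.3240e+05 ⇒ Q<K, forward
Step 1:
                    E           X
  init         0.4525      0.1273
  Δ           -0.4519      0.4519
  eq       6.3480e-04      0.5792
  solve Keq expr → x = 0.2259; check Q = 8.3240e+05
Then add 0.03986 M of E.
Step 2:
                    E           X
  init        0.04049      0.5792
  Δ          -0.03982     0.03982
  eq       6.7844e-04       0.619
  solve Keq expr → x = 0.01991; check Q = 8.3240e+05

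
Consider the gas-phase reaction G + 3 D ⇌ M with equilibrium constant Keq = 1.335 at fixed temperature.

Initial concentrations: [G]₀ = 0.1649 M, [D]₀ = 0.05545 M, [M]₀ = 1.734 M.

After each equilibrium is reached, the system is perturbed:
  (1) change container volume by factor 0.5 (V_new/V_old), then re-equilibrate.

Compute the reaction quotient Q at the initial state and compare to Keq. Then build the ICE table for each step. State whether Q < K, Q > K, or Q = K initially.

Q₀ = 6.1677e+04 vs Keq = 1.335 ⇒ Q>K, reverse
Step 1:
                    G           D           M
  init         0.1649     0.05545       1.734
  Δ            0.3886       1.166     -0.3886
  eq           0.5535       1.221       1.345
  solve Keq expr → x = -0.3886; check Q = 1.335
Then change container volume by factor 0.5 (V_new/V_old).
Step 2:
                    G           D           M
  init          1.107       2.442       2.691
  Δ           -0.3364      -1.009      0.3364
  eq           0.7705       1.433       3.027
  solve Keq expr → x = 0.3364; check Q = 1.335

Q₀ = 6.1677e+04; Q > K (proceeds reverse)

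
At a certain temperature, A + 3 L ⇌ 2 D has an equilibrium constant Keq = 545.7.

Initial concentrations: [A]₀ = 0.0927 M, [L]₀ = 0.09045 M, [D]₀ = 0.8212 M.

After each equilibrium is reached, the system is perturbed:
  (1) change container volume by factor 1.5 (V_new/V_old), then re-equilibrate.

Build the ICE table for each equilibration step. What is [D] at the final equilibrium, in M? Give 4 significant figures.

Q₀ = 9831 vs Keq = 545.7 ⇒ Q>K, reverse
Step 1:
                    A           L           D
  init         0.0927     0.09045      0.8212
  Δ           0.03638      0.1092    -0.07277
  eq           0.1291      0.1996      0.7484
  solve Keq expr → x = -0.03638; check Q = 545.7
Then change container volume by factor 1.5 (V_new/V_old).
Step 2:
                    A           L           D
  init        0.08606      0.1331       0.499
  Δ           0.01013     0.03038    -0.02025
  eq          0.09618      0.1634      0.4787
  solve Keq expr → x = -0.01013; check Q = 545.7

[D]_eq = 0.4787 M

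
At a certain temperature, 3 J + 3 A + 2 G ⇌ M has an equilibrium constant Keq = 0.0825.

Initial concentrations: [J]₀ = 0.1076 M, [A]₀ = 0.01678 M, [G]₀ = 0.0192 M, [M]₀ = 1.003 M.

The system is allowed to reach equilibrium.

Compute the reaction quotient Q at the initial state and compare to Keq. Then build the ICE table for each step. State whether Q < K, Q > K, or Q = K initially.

Q₀ = 4.6226e+11 vs Keq = 0.0825 ⇒ Q>K, reverse
Step 1:
                   J          A          G          M
  Initial     0.1076    0.01678     0.0192      1.003
  Change       1.351      1.351     0.9004    -0.4502
  Equil        1.458      1.367     0.9196     0.5528
  solve Keq expr → x = -0.4502; check Q = 0.0825

Q₀ = 4.6226e+11; Q > K (proceeds reverse)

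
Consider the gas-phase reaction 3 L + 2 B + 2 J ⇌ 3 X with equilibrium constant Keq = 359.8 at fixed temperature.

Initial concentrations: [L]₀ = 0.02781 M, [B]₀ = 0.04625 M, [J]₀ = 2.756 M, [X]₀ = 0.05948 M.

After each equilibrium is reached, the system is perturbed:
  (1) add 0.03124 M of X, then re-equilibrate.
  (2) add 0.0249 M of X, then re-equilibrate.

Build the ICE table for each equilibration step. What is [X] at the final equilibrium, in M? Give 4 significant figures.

[X]_eq = 0.09734 M

Q₀ = 602.2 vs Keq = 359.8 ⇒ Q>K, reverse
Step 1:
                    L           B           J           X
  Initial     0.02781     0.04625       2.756     0.05948
  Change     0.002812    0.001874    0.001874   -0.002812
  Equil       0.03062     0.04812       2.758     0.05667
  solve Keq expr → x = -9.3719e-04; check Q = 359.8
Then add 0.03124 M of X.
Step 2:
                    L           B           J           X
  Initial     0.03062     0.04812       2.758     0.08791
  Change     0.008862    0.005908    0.005908   -0.008862
  Equil       0.03948     0.05403       2.764     0.07905
  solve Keq expr → x = -0.002954; check Q = 359.8
Then add 0.0249 M of X.
Step 3:
                    L           B           J           X
  Initial     0.03948     0.05403       2.764      0.1039
  Change     0.006611    0.004407    0.004407   -0.006611
  Equil       0.04609     0.05844       2.768     0.09734
  solve Keq expr → x = -0.002204; check Q = 359.8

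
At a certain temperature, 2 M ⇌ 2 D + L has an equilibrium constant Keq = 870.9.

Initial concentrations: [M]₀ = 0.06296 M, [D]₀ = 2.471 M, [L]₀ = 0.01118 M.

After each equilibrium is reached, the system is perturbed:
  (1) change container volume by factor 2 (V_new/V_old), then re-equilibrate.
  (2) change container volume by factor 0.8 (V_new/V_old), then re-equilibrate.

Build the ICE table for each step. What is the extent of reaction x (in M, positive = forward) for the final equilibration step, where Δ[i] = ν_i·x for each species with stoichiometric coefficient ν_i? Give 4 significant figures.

x = -3.9141e-04 M

Q₀ = 17.22 vs Keq = 870.9 ⇒ Q<K, forward
Step 1:
                  M         D         L
  I         0.06296     2.471   0.01118
  C        -0.04706   0.04706   0.02353
  E          0.0159     2.518   0.03471
  solve Keq expr → x = 0.02353; check Q = 870.9
Then change container volume by factor 2 (V_new/V_old).
Step 2:
                  M         D         L
  I        0.007949     1.259   0.01736
  C       -0.002147  0.002147  0.001073
  E        0.005802     1.261   0.01843
  solve Keq expr → x = 0.001073; check Q = 870.9
Then change container volume by factor 0.8 (V_new/V_old).
Step 3:
                  M         D         L
  I        0.007252     1.576   0.02304
  C       7.8281e-04 -7.8281e-04 -3.9141e-04
  E        0.008035     1.576   0.02265
  solve Keq expr → x = -3.9141e-04; check Q = 870.9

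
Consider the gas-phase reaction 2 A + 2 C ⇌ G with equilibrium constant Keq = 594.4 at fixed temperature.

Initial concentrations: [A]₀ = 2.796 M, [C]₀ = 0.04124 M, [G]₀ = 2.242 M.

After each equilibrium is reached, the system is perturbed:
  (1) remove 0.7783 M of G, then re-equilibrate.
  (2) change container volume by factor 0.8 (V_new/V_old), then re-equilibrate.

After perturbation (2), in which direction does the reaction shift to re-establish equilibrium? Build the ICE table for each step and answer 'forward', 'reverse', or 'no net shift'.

Direction: forward

Q₀ = 168.6 vs Keq = 594.4 ⇒ Q<K, forward
Step 1:
                    A           C           G
  init          2.796     0.04124       2.242
  Δ          -0.01908    -0.01908    0.009538
  eq            2.777     0.02216       2.252
  solve Keq expr → x = 0.009538; check Q = 594.4
Then remove 0.7783 M of G.
Step 2:
                    A           C           G
  init          2.777     0.02216       1.473
  Δ         -0.004195   -0.004195    0.002098
  eq            2.773     0.01797       1.475
  solve Keq expr → x = 0.002098; check Q = 594.4
Then change container volume by factor 0.8 (V_new/V_old).
Step 3:
                    A           C           G
  init          3.466     0.02246       1.844
  Δ         -0.006346   -0.006346    0.003173
  eq             3.46     0.01611       1.847
  solve Keq expr → x = 0.003173; check Q = 594.4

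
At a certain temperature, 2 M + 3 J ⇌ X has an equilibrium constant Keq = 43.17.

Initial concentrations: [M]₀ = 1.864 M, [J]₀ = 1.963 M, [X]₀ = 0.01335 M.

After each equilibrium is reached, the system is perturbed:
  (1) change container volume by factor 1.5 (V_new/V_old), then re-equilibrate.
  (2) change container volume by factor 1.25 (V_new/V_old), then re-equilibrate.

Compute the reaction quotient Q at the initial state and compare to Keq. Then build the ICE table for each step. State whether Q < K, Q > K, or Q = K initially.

Q₀ = 5.0796e-04 vs Keq = 43.17 ⇒ Q<K, forward
Step 1:
                    M           J           X
  Initial       1.864       1.963     0.01335
  Change       -1.117      -1.676      0.5585
  Equil        0.7469      0.2874      0.5719
  solve Keq expr → x = 0.5585; check Q = 43.17
Then change container volume by factor 1.5 (V_new/V_old).
Step 2:
                    M           J           X
  Initial       0.498      0.1916      0.3813
  Change      0.06761      0.1014    -0.03381
  Equil        0.5656       0.293      0.3474
  solve Keq expr → x = -0.03381; check Q = 43.17
Then change container volume by factor 1.25 (V_new/V_old).
Step 3:
                    M           J           X
  Initial      0.4525      0.2344       0.278
  Change      0.03835     0.05753    -0.01918
  Equil        0.4908      0.2919      0.2588
  solve Keq expr → x = -0.01918; check Q = 43.17

Q₀ = 5.0796e-04; Q < K (proceeds forward)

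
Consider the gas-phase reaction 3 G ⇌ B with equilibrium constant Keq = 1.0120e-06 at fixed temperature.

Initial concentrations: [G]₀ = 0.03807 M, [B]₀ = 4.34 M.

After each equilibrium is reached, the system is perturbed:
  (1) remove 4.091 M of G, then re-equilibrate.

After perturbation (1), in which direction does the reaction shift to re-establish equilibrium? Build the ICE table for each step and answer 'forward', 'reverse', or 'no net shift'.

Direction: reverse

Q₀ = 7.8658e+04 vs Keq = 1.0120e-06 ⇒ Q>K, reverse
Step 1:
                   G          B
  init       0.03807       4.34
  Δ            13.01     -4.338
  eq           13.05    0.00225
  solve Keq expr → x = -4.338; check Q = 1.0120e-06
Then remove 4.091 M of G.
Step 2:
                   G          B
  init          8.96    0.00225
  Δ         0.004562  -0.001521
  eq           8.965 7.2915e-04
  solve Keq expr → x = -0.001521; check Q = 1.0120e-06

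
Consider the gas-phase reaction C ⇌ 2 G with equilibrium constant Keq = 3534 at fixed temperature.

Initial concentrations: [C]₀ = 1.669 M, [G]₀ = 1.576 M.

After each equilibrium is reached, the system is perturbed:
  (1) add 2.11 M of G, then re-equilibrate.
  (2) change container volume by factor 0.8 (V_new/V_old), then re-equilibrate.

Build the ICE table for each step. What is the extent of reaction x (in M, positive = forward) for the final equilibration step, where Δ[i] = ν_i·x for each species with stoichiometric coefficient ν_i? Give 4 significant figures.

Q₀ = 1.488 vs Keq = 3534 ⇒ Q<K, forward
Step 1:
                  C         G
  init        1.669     1.576
  Δ          -1.662     3.324
  eq       0.006795       4.9
  solve Keq expr → x = 1.662; check Q = 3534
Then add 2.11 M of G.
Step 2:
                  C         G
  init     0.006795      7.01
  Δ        0.007056  -0.01411
  eq        0.01385     6.996
  solve Keq expr → x = -0.007056; check Q = 3534
Then change container volume by factor 0.8 (V_new/V_old).
Step 3:
                  C         G
  init      0.01731     8.745
  Δ        0.004286 -0.008572
  eq         0.0216     8.737
  solve Keq expr → x = -0.004286; check Q = 3534

x = -0.004286 M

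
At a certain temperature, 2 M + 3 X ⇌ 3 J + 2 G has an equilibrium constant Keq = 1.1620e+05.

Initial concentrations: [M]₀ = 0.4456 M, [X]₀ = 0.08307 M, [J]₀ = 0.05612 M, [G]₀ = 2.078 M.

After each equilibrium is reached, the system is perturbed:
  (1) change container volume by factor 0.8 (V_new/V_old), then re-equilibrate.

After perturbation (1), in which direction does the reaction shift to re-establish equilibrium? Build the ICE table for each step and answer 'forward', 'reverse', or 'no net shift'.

Direction: no net shift

Q₀ = 6.705 vs Keq = 1.1620e+05 ⇒ Q<K, forward
Step 1:
                   M          X          J          G
  init        0.4456    0.08307    0.05612      2.078
  Δ         -0.04989   -0.07483    0.07483    0.04989
  eq          0.3957   0.008237      0.131      2.128
  solve Keq expr → x = 0.02494; check Q = 1.1620e+05
Then change container volume by factor 0.8 (V_new/V_old).
Step 2:
                   M          X          J          G
  init        0.4946     0.0103     0.1637       2.66
  Δ                0          0          0          0
  eq          0.4946     0.0103     0.1637       2.66
  solve Keq expr → x = 0; check Q = 1.1620e+05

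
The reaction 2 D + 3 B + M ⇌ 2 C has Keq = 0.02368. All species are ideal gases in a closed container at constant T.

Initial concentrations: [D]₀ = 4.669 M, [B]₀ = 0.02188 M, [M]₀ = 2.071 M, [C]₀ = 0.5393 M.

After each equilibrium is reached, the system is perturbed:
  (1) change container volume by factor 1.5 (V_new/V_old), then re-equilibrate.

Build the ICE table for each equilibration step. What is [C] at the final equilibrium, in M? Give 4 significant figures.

Q₀ = 615 vs Keq = 0.02368 ⇒ Q>K, reverse
Step 1:
                   D          B          M          C
  I            4.669    0.02188      2.071     0.5393
  C           0.2533     0.3799     0.1266    -0.2533
  E            4.922     0.4018      2.198      0.286
  solve Keq expr → x = -0.1266; check Q = 0.02368
Then change container volume by factor 1.5 (V_new/V_old).
Step 2:
                   D          B          M          C
  I            3.282     0.2679      1.465     0.1907
  C          0.05794     0.0869    0.02897   -0.05794
  E            3.339     0.3548      1.494     0.1327
  solve Keq expr → x = -0.02897; check Q = 0.02368

[C]_eq = 0.1327 M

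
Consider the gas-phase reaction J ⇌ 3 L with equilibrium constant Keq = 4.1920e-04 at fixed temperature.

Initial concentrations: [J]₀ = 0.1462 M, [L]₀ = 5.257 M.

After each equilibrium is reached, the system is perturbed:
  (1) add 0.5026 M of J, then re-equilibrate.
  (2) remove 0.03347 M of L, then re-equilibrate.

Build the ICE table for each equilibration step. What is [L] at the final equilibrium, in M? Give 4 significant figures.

Q₀ = 993.7 vs Keq = 4.1920e-04 ⇒ Q>K, reverse
Step 1:
                    J           L
  Initial      0.1462       5.257
  Change        1.722      -5.165
  Equil         1.868     0.09217
  solve Keq expr → x = -1.722; check Q = 4.1920e-04
Then add 0.5026 M of J.
Step 2:
                    J           L
  Initial        2.37     0.09217
  Change    -0.002528    0.007584
  Equil         2.368     0.09975
  solve Keq expr → x = 0.002528; check Q = 4.1920e-04
Then remove 0.03347 M of L.
Step 3:
                    J           L
  Initial       2.368     0.06628
  Change      -0.0111     0.03331
  Equil         2.357      0.0996
  solve Keq expr → x = 0.0111; check Q = 4.1920e-04

[L]_eq = 0.0996 M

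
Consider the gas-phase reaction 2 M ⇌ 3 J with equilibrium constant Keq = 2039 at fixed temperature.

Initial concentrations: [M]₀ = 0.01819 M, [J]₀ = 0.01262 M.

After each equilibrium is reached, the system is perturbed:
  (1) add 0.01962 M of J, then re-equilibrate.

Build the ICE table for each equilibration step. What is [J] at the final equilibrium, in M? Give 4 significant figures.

Q₀ = 0.006075 vs Keq = 2039 ⇒ Q<K, forward
Step 1:
                   M          J
  Initial    0.01819    0.01262
  Change    -0.01802    0.02702
  Equil   1.7480e-04    0.03964
  solve Keq expr → x = 0.009008; check Q = 2039
Then add 0.01962 M of J.
Step 2:
                   M          J
  Initial 1.7480e-04    0.05926
  Change  1.4296e-04 -2.1445e-04
  Equil   3.1776e-04    0.05905
  solve Keq expr → x = -7.1482e-05; check Q = 2039

[J]_eq = 0.05905 M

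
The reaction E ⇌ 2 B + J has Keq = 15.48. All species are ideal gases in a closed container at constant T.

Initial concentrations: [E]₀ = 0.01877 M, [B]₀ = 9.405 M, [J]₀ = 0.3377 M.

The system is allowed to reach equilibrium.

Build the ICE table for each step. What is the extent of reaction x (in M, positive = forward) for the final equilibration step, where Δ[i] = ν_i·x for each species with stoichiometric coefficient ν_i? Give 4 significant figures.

x = -0.2788 M

Q₀ = 1591 vs Keq = 15.48 ⇒ Q>K, reverse
Step 1:
                    E           B           J
  init        0.01877       9.405      0.3377
  Δ            0.2788     -0.5577     -0.2788
  eq           0.2976       8.847     0.05886
  solve Keq expr → x = -0.2788; check Q = 15.48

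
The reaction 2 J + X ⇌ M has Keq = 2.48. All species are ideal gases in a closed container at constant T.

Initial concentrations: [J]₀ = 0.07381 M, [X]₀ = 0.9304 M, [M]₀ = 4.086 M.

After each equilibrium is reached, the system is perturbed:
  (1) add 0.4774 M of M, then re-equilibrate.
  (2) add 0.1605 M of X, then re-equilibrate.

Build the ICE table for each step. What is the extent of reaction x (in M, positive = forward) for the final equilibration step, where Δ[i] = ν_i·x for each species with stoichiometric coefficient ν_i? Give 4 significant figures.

Q₀ = 806.1 vs Keq = 2.48 ⇒ Q>K, reverse
Step 1:
                   J          X          M
  I          0.07381     0.9304      4.086
  C           0.9452     0.4726    -0.4726
  E            1.019      1.403      3.613
  solve Keq expr → x = -0.4726; check Q = 2.48
Then add 0.4774 M of M.
Step 2:
                   J          X          M
  I            1.019      1.403      4.091
  C          0.05192    0.02596   -0.02596
  E            1.071      1.429      4.065
  solve Keq expr → x = -0.02596; check Q = 2.48
Then add 0.1605 M of X.
Step 3:
                   J          X          M
  I            1.071      1.589      4.065
  C         -0.04534   -0.02267    0.02267
  E            1.026      1.567      4.087
  solve Keq expr → x = 0.02267; check Q = 2.48

x = 0.02267 M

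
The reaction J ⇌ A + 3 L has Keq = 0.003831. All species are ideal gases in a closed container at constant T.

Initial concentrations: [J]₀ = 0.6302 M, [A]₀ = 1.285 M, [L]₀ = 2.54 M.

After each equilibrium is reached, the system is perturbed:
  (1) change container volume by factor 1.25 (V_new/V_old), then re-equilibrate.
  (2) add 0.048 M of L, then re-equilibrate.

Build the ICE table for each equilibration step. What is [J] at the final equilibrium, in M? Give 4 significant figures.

[J]_eq = 1.124 M

Q₀ = 33.41 vs Keq = 0.003831 ⇒ Q>K, reverse
Step 1:
                  J         A         L
  I          0.6302     1.285      2.54
  C          0.7736   -0.7736    -2.321
  E           1.404    0.5114    0.2191
  solve Keq expr → x = -0.7736; check Q = 0.003831
Then change container volume by factor 1.25 (V_new/V_old).
Step 2:
                  J         A         L
  I           1.123    0.4091    0.1753
  C        -0.01353   0.01353   0.04058
  E            1.11    0.4226    0.2159
  solve Keq expr → x = 0.01353; check Q = 0.003831
Then add 0.048 M of L.
Step 3:
                  J         A         L
  I            1.11    0.4226    0.2639
  C         0.01482  -0.01482  -0.04445
  E           1.124    0.4078    0.2194
  solve Keq expr → x = -0.01482; check Q = 0.003831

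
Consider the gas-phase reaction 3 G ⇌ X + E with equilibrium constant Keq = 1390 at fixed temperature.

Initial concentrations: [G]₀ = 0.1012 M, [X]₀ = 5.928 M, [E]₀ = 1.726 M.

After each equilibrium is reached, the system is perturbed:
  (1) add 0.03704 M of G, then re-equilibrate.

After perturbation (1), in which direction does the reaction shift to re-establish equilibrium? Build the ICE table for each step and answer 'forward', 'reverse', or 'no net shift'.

Direction: forward

Q₀ = 9872 vs Keq = 1390 ⇒ Q>K, reverse
Step 1:
                   G          X          E
  Initial     0.1012      5.928      1.726
  Change     0.09184   -0.03061   -0.03061
  Equil        0.193      5.897      1.695
  solve Keq expr → x = -0.03061; check Q = 1390
Then add 0.03704 M of G.
Step 2:
                   G          X          E
  Initial     0.2301      5.897      1.695
  Change    -0.03645    0.01215    0.01215
  Equil       0.1936       5.91      1.708
  solve Keq expr → x = 0.01215; check Q = 1390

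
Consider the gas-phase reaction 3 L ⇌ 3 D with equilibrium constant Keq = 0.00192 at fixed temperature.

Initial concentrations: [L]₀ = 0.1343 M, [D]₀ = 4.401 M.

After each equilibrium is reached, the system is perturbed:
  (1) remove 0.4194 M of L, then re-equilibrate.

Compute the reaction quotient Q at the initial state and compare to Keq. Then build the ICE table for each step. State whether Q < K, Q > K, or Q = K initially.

Q₀ = 3.5191e+04; Q > K (proceeds reverse)

Q₀ = 3.5191e+04 vs Keq = 0.00192 ⇒ Q>K, reverse
Step 1:
                  L         D
  Initial    0.1343     4.401
  Change        3.9      -3.9
  Equil       4.034    0.5014
  solve Keq expr → x = -1.3; check Q = 0.00192
Then remove 0.4194 M of L.
Step 2:
                  L         D
  Initial     3.615    0.5014
  Change    0.04636  -0.04636
  Equil       3.661     0.455
  solve Keq expr → x = -0.01545; check Q = 0.00192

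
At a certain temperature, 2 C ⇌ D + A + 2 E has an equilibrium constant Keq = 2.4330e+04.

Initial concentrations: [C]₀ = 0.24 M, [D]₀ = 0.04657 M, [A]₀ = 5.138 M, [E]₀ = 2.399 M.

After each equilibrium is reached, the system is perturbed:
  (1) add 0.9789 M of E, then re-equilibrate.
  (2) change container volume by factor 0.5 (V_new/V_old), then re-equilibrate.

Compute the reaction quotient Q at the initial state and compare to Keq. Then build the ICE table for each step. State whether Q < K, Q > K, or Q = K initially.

Q₀ = 23.91 vs Keq = 2.4330e+04 ⇒ Q<K, forward
Step 1:
                  C         D         A         E
  init         0.24   0.04657     5.138     2.399
  Δ         -0.2246    0.1123    0.1123    0.2246
  eq        0.01536    0.1589      5.25     2.624
  solve Keq expr → x = 0.1123; check Q = 2.4330e+04
Then add 0.9789 M of E.
Step 2:
                  C         D         A         E
  init      0.01536    0.1589      5.25     3.603
  Δ        0.005511 -0.002755 -0.002755 -0.005511
  eq        0.02087    0.1561     5.248     3.597
  solve Keq expr → x = -0.002755; check Q = 2.4330e+04
Then change container volume by factor 0.5 (V_new/V_old).
Step 3:
                  C         D         A         E
  init      0.04175    0.3123      10.5     7.194
  Δ         0.03862  -0.01931  -0.01931  -0.03862
  eq        0.08036     0.293     10.48     7.155
  solve Keq expr → x = -0.01931; check Q = 2.4330e+04

Q₀ = 23.91; Q < K (proceeds forward)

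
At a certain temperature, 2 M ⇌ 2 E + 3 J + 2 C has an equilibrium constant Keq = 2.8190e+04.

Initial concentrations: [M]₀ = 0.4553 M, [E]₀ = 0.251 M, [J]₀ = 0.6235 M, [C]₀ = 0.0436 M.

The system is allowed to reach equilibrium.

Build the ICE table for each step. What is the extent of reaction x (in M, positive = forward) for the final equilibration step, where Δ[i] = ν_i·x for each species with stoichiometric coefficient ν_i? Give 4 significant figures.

x = 0.2261 M

Q₀ = 1.4003e-04 vs Keq = 2.8190e+04 ⇒ Q<K, forward
Step 1:
                  M         E         J         C
  init       0.4553     0.251    0.6235    0.0436
  Δ         -0.4522    0.4522    0.6783    0.4522
  eq       0.003085    0.7032     1.302    0.4958
  solve Keq expr → x = 0.2261; check Q = 2.8190e+04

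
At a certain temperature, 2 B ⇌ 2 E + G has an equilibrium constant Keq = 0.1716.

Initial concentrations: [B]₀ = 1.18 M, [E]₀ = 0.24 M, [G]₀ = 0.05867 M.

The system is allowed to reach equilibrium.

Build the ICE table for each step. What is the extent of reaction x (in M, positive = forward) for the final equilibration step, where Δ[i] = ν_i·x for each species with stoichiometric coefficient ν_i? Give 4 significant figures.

x = 0.199 M

Q₀ = 0.002427 vs Keq = 0.1716 ⇒ Q<K, forward
Step 1:
                    B           E           G
  Initial        1.18        0.24     0.05867
  Change      -0.3981      0.3981       0.199
  Equil        0.7819      0.6381      0.2577
  solve Keq expr → x = 0.199; check Q = 0.1716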